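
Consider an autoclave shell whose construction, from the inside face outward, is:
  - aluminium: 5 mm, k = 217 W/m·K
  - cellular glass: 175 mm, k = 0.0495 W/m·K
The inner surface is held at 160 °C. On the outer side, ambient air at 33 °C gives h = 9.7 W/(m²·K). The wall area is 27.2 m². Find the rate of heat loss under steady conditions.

Treating each layer as a thermal resistance in series:
R_aluminium = L/(kA) = 0.005/(217×27.2) = 8.471×10^-7 K/W
R_cellular glass = L/(kA) = 0.175/(0.0495×27.2) = 0.13 K/W
R_outer film = 1/(h_o·A) = 1/(9.7×27.2) = 0.00379 K/W
R_total = 0.1338 K/W
Q = ΔT / R_total = 127 / 0.1338

Q ≈ 949 W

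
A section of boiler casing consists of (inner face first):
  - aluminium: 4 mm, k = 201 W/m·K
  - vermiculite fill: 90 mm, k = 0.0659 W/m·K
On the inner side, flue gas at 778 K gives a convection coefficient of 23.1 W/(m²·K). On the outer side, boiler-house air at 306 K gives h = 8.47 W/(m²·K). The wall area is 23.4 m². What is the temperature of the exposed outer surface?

T ≈ 342 K

Thermal resistances in series:
R_inner film = 1/(h_i·A) = 1/(23.1×23.4) = 0.00185 K/W
R_aluminium = L/(kA) = 0.004/(201×23.4) = 8.504×10^-7 K/W
R_vermiculite fill = L/(kA) = 0.09/(0.0659×23.4) = 0.05836 K/W
R_outer film = 1/(h_o·A) = 1/(8.47×23.4) = 0.005045 K/W
R_total = 0.06526 K/W;  Q = ΔT/R_total = 472/0.06526 = 7233 W
T_interface = T_inner − Q·ΣR(inner→interface) = 778 − 7230×0.06021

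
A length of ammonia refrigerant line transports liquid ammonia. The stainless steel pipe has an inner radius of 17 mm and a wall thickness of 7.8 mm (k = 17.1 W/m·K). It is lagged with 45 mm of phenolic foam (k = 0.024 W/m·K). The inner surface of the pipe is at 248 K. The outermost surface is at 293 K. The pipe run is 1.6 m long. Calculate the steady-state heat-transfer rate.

Q ≈ 10.5 W

Cylindrical conduction, so R = ln(r₂/r₁)/(2πkL) per layer, in series:
R_stainless steel pipe wall = ln(24.8/17)/(2π×17.1×1.6) = 0.002197 K/W
R_phenolic foam = ln(69.8/24.8)/(2π×0.024×1.6) = 4.289 K/W
R_total = 4.291 K/W
Q = ΔT/R_total = 45/4.291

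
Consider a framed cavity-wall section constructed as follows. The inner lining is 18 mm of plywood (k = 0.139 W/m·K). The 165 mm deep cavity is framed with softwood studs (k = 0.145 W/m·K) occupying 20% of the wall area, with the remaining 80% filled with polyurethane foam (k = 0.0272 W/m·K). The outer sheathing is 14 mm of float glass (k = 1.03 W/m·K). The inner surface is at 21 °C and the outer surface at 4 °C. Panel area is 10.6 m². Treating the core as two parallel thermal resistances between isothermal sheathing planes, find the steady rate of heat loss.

Sheathing layers in series; stud and cavity paths in parallel between them.
R_inner = 0.018/(0.139×10.6) = 0.01222 K/W
R_stud  = 0.165/(0.145×0.2×10.6) = 0.5368 K/W
R_cav   = 0.165/(0.0272×0.8×10.6) = 0.7154 K/W
1/R_core = 1/R_stud + 1/R_cav → R_core = 0.3067 K/W
R_outer = 0.014/(1.03×10.6) = 0.001282 K/W
R_total = 0.3202 K/W
Q = ΔT/R_total = 17/0.3202

Q ≈ 53.1 W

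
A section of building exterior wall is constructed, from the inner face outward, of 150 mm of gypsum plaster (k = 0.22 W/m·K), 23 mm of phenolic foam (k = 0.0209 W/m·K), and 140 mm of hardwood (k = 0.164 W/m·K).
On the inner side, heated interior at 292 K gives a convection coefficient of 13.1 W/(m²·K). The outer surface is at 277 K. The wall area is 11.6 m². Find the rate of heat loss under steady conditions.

Q ≈ 64.2 W

Thermal resistances in series:
R_inner film = 1/(h_i·A) = 1/(13.1×11.6) = 0.006581 K/W
R_gypsum plaster = L/(kA) = 0.15/(0.22×11.6) = 0.05878 K/W
R_phenolic foam = L/(kA) = 0.023/(0.0209×11.6) = 0.09487 K/W
R_hardwood = L/(kA) = 0.14/(0.164×11.6) = 0.07359 K/W
R_total = 0.2338 K/W
Q = ΔT / R_total = 15 / 0.2338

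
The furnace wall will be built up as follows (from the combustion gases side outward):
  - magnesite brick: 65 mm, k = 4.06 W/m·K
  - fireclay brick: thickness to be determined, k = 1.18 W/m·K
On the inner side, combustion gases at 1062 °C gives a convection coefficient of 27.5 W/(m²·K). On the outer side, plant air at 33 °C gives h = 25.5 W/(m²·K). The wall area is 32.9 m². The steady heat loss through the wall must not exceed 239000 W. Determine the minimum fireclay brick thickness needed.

Thermal resistances in series:
R_inner film = 1/(h_i·A) = 1/(27.5×32.9) = 0.001105 K/W
R_magnesite brick = L/(kA) = 0.065/(4.06×32.9) = 4.866×10^-4 K/W
R_outer film = 1/(h_o·A) = 1/(25.5×32.9) = 0.001192 K/W
Sum of the known resistances R_other = 0.002784 K/W
Required total resistance R_tot = ΔT/Q_allow = 1029/239000 = 0.004305 K/W
R_fireclay brick = R_tot − R_other = 0.001522 K/W
L = R·k·A = 0.001522×1.18×32.9

L ≈ 59.1 mm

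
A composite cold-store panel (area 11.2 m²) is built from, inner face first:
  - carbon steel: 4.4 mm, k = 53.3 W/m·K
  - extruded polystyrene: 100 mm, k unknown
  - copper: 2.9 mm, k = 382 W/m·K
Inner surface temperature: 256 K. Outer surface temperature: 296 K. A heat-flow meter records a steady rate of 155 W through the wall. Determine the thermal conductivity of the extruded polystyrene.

k ≈ 0.0346 W/(m·K)

Treating each layer as a thermal resistance in series:
R_carbon steel = L/(kA) = 0.0044/(53.3×11.2) = 7.371×10^-6 K/W
R_copper = L/(kA) = 0.0029/(382×11.2) = 6.778×10^-7 K/W
Sum of known resistances R_other = 8.049×10^-6 K/W
Total R = ΔT/Q = 40/155 = 0.2581 K/W
R_extruded polystyrene = R_total − R_other = 0.2581 K/W
k = L/(R·A) = 0.1/(0.2581×11.2)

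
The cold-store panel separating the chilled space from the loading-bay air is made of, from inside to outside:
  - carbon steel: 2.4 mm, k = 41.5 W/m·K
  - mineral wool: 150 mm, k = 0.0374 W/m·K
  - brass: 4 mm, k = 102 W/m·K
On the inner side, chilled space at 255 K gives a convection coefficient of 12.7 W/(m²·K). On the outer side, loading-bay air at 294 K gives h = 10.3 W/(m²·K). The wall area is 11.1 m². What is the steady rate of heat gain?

Q ≈ 103 W

Thermal resistances in series:
R_inner film = 1/(h_i·A) = 1/(12.7×11.1) = 0.007094 K/W
R_carbon steel = L/(kA) = 0.0024/(41.5×11.1) = 5.21×10^-6 K/W
R_mineral wool = L/(kA) = 0.15/(0.0374×11.1) = 0.3613 K/W
R_brass = L/(kA) = 0.004/(102×11.1) = 3.533×10^-6 K/W
R_outer film = 1/(h_o·A) = 1/(10.3×11.1) = 0.008747 K/W
R_total = 0.3772 K/W
Q = ΔT / R_total = 39 / 0.3772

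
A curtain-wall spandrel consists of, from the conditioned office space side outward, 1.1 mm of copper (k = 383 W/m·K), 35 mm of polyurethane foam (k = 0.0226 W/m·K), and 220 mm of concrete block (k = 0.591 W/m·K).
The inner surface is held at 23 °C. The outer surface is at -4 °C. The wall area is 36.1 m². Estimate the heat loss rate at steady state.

Q ≈ 507 W

Series thermal resistances:
R_copper = L/(kA) = 0.0011/(383×36.1) = 7.956×10^-8 K/W
R_polyurethane foam = L/(kA) = 0.035/(0.0226×36.1) = 0.0429 K/W
R_concrete block = L/(kA) = 0.22/(0.591×36.1) = 0.01031 K/W
R_total = 0.05321 K/W
Q = ΔT / R_total = 27 / 0.05321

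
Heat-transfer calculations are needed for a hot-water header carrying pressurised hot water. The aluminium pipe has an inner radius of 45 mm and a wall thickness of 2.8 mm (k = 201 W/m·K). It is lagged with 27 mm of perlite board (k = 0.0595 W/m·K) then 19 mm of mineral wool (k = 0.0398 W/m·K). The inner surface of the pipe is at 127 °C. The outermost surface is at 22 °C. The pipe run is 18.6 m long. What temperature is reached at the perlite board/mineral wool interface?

Cylindrical conduction, so R = ln(r₂/r₁)/(2πkL) per layer, in series:
R_aluminium pipe wall = ln(47.8/45)/(2π×201×18.6) = 2.57×10^-6 K/W
R_perlite board = ln(74.8/47.8)/(2π×0.0595×18.6) = 0.0644 K/W
R_mineral wool = ln(93.8/74.8)/(2π×0.0398×18.6) = 0.04866 K/W
R_total = 0.1131 K/W
Q = ΔT/R_total = 105/0.1131
Q = 929 W
T_interface = T_inner − Q·ΣR(inner→interface) = 127 − 929×0.0644

T ≈ 67.2 °C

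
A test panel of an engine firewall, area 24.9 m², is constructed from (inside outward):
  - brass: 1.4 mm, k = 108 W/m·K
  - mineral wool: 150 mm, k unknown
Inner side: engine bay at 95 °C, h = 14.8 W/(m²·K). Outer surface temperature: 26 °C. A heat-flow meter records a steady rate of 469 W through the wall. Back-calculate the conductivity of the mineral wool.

Series thermal resistances:
R_inner film = 1/(h_i·A) = 1/(14.8×24.9) = 0.002714 K/W
R_brass = L/(kA) = 0.0014/(108×24.9) = 5.206×10^-7 K/W
Sum of known resistances R_other = 0.002714 K/W
Total R = ΔT/Q = 69/469 = 0.1471 K/W
R_mineral wool = R_total − R_other = 0.1444 K/W
k = L/(R·A) = 0.15/(0.1444×24.9)

k ≈ 0.0417 W/(m·K)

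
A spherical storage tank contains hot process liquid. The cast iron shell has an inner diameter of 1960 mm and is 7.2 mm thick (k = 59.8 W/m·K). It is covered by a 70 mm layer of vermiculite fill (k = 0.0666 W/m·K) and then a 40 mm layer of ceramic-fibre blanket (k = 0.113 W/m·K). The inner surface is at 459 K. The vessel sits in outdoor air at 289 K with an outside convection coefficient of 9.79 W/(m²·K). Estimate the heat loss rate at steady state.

Q ≈ 1530 W

For a spherical shell R = (1/r₁ − 1/r₂)/(4πk); film R = 1/(h·4πr²). In series:
R_cast iron shell = (1/0.98 − 1/0.9872)/(4π×59.8) = 9.904×10^-6 K/W
R_vermiculite fill = (1/0.9872 − 1/1.0572)/(4π×0.0666) = 0.08014 K/W
R_ceramic-fibre blanket = (1/1.0572 − 1/1.0972)/(4π×0.113) = 0.02428 K/W
R_outer film = 1/(h·4πr_o²) = 1/(9.79×4π×1.0972²) = 0.006752 K/W
R_total = 0.1112 K/W
Q = ΔT/R_total = 170/0.1112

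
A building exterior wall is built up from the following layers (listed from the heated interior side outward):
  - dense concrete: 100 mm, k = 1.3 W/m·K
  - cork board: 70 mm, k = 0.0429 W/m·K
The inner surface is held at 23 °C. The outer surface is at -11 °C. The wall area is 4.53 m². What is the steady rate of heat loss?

Q ≈ 90.1 W

Treating each layer as a thermal resistance in series:
R_dense concrete = L/(kA) = 0.1/(1.3×4.53) = 0.01698 K/W
R_cork board = L/(kA) = 0.07/(0.0429×4.53) = 0.3602 K/W
R_total = 0.3772 K/W
Q = ΔT / R_total = 34 / 0.3772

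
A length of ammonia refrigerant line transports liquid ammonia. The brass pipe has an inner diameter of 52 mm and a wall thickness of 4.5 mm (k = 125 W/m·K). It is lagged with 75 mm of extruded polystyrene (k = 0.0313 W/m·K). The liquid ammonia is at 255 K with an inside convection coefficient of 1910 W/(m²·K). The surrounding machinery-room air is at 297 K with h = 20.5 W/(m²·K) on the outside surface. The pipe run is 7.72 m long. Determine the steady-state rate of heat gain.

Treating each annulus and film as a series resistance:
R_inner film = 1/(h_i·2πr₁L) = 1/(1910×2π×0.026×7.72) = 4.151×10^-4 K/W
R_brass pipe wall = ln(30.5/26)/(2π×125×7.72) = 2.633×10^-5 K/W
R_extruded polystyrene = ln(105.5/30.5)/(2π×0.0313×7.72) = 0.8174 K/W
R_outer film = 1/(h_o·2πr_oL) = 1/(20.5×2π×0.1055×7.72) = 0.009532 K/W
R_total = 0.8274 K/W
Q = ΔT/R_total = 42/0.8274

Q ≈ 50.8 W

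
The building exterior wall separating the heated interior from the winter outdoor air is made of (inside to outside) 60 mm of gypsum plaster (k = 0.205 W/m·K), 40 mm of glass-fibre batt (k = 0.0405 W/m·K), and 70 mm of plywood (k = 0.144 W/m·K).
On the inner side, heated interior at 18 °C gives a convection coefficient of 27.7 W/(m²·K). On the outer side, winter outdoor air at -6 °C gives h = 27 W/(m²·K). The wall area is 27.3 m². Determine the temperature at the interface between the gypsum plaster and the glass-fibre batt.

T ≈ 13.7 °C

Using the resistance-network approach (series):
R_inner film = 1/(h_i·A) = 1/(27.7×27.3) = 0.001322 K/W
R_gypsum plaster = L/(kA) = 0.06/(0.205×27.3) = 0.01072 K/W
R_glass-fibre batt = L/(kA) = 0.04/(0.0405×27.3) = 0.03618 K/W
R_plywood = L/(kA) = 0.07/(0.144×27.3) = 0.01781 K/W
R_outer film = 1/(h_o·A) = 1/(27×27.3) = 0.001357 K/W
R_total = 0.06738 K/W;  Q = ΔT/R_total = 24/0.06738 = 356.2 W
T_interface = T_inner − Q·ΣR(inner→interface) = 18 − 356×0.01204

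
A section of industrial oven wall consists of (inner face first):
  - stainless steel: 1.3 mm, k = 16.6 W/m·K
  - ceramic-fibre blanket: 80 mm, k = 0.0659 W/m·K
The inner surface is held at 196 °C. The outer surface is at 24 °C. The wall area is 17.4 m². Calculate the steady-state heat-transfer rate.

Q ≈ 2470 W

Thermal resistances in series:
R_stainless steel = L/(kA) = 0.0013/(16.6×17.4) = 4.501×10^-6 K/W
R_ceramic-fibre blanket = L/(kA) = 0.08/(0.0659×17.4) = 0.06977 K/W
R_total = 0.06977 K/W
Q = ΔT / R_total = 172 / 0.06977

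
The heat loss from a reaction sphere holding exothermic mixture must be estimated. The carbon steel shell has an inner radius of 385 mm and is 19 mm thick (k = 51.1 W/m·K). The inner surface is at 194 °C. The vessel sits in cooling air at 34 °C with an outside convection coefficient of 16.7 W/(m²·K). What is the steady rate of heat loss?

Q ≈ 5440 W

Each spherical layer contributes R = (1/r_i − 1/r_o)/(4πk):
R_carbon steel shell = (1/0.385 − 1/0.404)/(4π×51.1) = 1.902×10^-4 K/W
R_outer film = 1/(h·4πr_o²) = 1/(16.7×4π×0.404²) = 0.0292 K/W
R_total = 0.02939 K/W
Q = ΔT/R_total = 160/0.02939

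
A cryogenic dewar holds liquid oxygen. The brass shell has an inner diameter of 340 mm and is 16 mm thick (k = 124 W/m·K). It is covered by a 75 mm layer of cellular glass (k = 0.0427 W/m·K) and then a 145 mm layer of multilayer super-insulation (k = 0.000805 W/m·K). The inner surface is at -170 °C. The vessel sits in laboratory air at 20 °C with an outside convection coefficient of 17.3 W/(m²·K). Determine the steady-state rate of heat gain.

Q ≈ 1.38 W

Each spherical layer contributes R = (1/r_i − 1/r_o)/(4πk):
R_brass shell = (1/0.17 − 1/0.186)/(4π×124) = 3.247×10^-4 K/W
R_cellular glass = (1/0.186 − 1/0.261)/(4π×0.0427) = 2.879 K/W
R_multilayer super-insulation = (1/0.261 − 1/0.406)/(4π×0.000805) = 135.3 K/W
R_outer film = 1/(h·4πr_o²) = 1/(17.3×4π×0.406²) = 0.02791 K/W
R_total = 138.2 K/W
Q = ΔT/R_total = 190/138.2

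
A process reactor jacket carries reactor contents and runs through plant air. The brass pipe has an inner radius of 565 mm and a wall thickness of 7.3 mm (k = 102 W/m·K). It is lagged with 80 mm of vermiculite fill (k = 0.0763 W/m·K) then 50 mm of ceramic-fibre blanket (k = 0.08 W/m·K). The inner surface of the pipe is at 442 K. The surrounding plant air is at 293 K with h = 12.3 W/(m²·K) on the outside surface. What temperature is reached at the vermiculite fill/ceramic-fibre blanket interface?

Cylindrical conduction, so R = ln(r₂/r₁)/(2πkL) per layer, in series:
R_brass pipe wall = ln(572.3/565)/(2π×102×1) = 2.003×10^-5 K/W
R_vermiculite fill = ln(652.3/572.3)/(2π×0.0763×1) = 0.2729 K/W
R_ceramic-fibre blanket = ln(702.3/652.3)/(2π×0.08×1) = 0.1469 K/W
R_outer film = 1/(h_o·2πr_oL) = 1/(12.3×2π×0.7023×1) = 0.01842 K/W
R_total = 0.4383 K/W
Q = ΔT/R_total = 149/0.4383
Q = 340 W/m
T_interface = T_inner − Q·ΣR(inner→interface) = 442 − 340×0.2729

T ≈ 349 K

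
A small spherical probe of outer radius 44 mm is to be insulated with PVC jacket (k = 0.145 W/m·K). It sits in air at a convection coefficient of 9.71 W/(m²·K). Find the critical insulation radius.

For a sphere r_cr = 2k/h = 2×0.145/9.71
r_cr = 29.9 mm; since the bare radius (44 mm) is above r_cr, any added insulation will reduce heat loss.

r_cr ≈ 29.9 mm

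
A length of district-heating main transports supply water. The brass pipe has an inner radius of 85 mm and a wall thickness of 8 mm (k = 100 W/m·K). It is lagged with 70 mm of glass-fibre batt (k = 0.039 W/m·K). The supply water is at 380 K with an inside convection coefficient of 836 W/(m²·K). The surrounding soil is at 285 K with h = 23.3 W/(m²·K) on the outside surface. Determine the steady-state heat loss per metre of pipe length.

Radial resistances (cylindrical: R_cond = ln(r_o/r_i)/(2πkL), R_conv = 1/(h·2πrL)):
R_inner film = 1/(h_i·2πr₁L) = 1/(836×2π×0.085×1) = 0.00224 K/W
R_brass pipe wall = ln(93/85)/(2π×100×1) = 1.432×10^-4 K/W
R_glass-fibre batt = ln(163/93)/(2π×0.039×1) = 2.29 K/W
R_outer film = 1/(h_o·2πr_oL) = 1/(23.3×2π×0.163×1) = 0.04191 K/W
R_total = 2.334 K/W
Q = ΔT/R_total = 95/2.334

q′ ≈ 40.7 W/m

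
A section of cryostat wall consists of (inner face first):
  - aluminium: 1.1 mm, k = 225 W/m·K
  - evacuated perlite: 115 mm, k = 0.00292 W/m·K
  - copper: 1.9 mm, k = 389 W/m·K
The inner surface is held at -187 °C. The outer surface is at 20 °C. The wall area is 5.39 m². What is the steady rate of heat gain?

Model the wall as resistances in series:
R_aluminium = L/(kA) = 0.0011/(225×5.39) = 9.07×10^-7 K/W
R_evacuated perlite = L/(kA) = 0.115/(0.00292×5.39) = 7.307 K/W
R_copper = L/(kA) = 0.0019/(389×5.39) = 9.062×10^-7 K/W
R_total = 7.307 K/W
Q = ΔT / R_total = 207 / 7.307

Q ≈ 28.3 W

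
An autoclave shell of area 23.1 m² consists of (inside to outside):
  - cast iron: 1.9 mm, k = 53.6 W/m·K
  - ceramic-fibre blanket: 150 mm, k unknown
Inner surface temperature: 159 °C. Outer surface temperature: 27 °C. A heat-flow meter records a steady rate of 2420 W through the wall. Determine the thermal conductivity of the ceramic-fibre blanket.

Series thermal resistances:
R_cast iron = L/(kA) = 0.0019/(53.6×23.1) = 1.535×10^-6 K/W
Sum of known resistances R_other = 1.535×10^-6 K/W
Total R = ΔT/Q = 132/2420 = 0.05455 K/W
R_ceramic-fibre blanket = R_total − R_other = 0.05454 K/W
k = L/(R·A) = 0.15/(0.05454×23.1)

k ≈ 0.119 W/(m·K)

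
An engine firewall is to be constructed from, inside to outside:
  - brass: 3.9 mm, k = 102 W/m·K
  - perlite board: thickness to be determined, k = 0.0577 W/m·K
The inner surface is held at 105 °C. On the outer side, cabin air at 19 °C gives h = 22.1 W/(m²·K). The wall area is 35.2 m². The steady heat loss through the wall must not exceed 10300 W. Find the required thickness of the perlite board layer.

L ≈ 14.3 mm

Treating each layer as a thermal resistance in series:
R_brass = L/(kA) = 0.0039/(102×35.2) = 1.086×10^-6 K/W
R_outer film = 1/(h_o·A) = 1/(22.1×35.2) = 0.001285 K/W
Sum of the known resistances R_other = 0.001287 K/W
Required total resistance R_tot = ΔT/Q_allow = 86/10300 = 0.00835 K/W
R_perlite board = R_tot − R_other = 0.007063 K/W
L = R·k·A = 0.007063×0.0577×35.2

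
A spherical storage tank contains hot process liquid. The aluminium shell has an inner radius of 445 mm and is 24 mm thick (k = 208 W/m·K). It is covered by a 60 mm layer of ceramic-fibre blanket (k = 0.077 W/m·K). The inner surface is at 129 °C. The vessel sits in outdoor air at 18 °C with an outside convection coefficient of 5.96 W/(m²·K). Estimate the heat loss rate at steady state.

Spherical conduction: R = (1/r_in − 1/r_out)/(4πk) per layer; series-sum.
R_aluminium shell = (1/0.445 − 1/0.469)/(4π×208) = 4.4×10^-5 K/W
R_ceramic-fibre blanket = (1/0.469 − 1/0.529)/(4π×0.077) = 0.2499 K/W
R_outer film = 1/(h·4πr_o²) = 1/(5.96×4π×0.529²) = 0.04771 K/W
R_total = 0.2977 K/W
Q = ΔT/R_total = 111/0.2977

Q ≈ 373 W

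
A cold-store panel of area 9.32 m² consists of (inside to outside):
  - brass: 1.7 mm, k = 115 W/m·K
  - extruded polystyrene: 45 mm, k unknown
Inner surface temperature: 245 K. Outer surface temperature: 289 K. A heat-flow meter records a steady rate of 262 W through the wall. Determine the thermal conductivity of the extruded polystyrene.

Thermal resistances in series:
R_brass = L/(kA) = 0.0017/(115×9.32) = 1.586×10^-6 K/W
Sum of known resistances R_other = 1.586×10^-6 K/W
Total R = ΔT/Q = 44/262 = 0.1679 K/W
R_extruded polystyrene = R_total − R_other = 0.1679 K/W
k = L/(R·A) = 0.045/(0.1679×9.32)

k ≈ 0.0288 W/(m·K)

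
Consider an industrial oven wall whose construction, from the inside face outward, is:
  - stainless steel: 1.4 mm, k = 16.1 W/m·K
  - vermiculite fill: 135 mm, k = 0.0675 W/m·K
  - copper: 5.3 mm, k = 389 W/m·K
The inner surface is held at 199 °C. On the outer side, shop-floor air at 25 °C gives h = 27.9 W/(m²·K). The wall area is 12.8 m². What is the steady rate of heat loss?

Q ≈ 1090 W

Model the wall as resistances in series:
R_stainless steel = L/(kA) = 0.0014/(16.1×12.8) = 6.793×10^-6 K/W
R_vermiculite fill = L/(kA) = 0.135/(0.0675×12.8) = 0.1562 K/W
R_copper = L/(kA) = 0.0053/(389×12.8) = 1.064×10^-6 K/W
R_outer film = 1/(h_o·A) = 1/(27.9×12.8) = 0.0028 K/W
R_total = 0.1591 K/W
Q = ΔT / R_total = 174 / 0.1591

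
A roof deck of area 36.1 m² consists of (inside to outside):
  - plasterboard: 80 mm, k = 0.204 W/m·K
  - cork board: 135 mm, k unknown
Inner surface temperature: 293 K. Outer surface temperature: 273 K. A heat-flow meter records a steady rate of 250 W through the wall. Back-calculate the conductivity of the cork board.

Using the resistance-network approach (series):
R_plasterboard = L/(kA) = 0.08/(0.204×36.1) = 0.01086 K/W
Sum of known resistances R_other = 0.01086 K/W
Total R = ΔT/Q = 20/250 = 0.08 K/W
R_cork board = R_total − R_other = 0.06914 K/W
k = L/(R·A) = 0.135/(0.06914×36.1)

k ≈ 0.0541 W/(m·K)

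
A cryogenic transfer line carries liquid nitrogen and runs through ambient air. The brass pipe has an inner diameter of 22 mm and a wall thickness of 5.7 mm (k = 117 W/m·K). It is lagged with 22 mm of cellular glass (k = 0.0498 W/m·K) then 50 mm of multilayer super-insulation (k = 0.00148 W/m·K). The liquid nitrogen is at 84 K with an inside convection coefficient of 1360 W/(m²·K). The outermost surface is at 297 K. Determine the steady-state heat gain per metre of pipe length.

q′ ≈ 2.32 W/m

Cylindrical conduction, so R = ln(r₂/r₁)/(2πkL) per layer, in series:
R_inner film = 1/(h_i·2πr₁L) = 1/(1360×2π×0.011×1) = 0.01064 K/W
R_brass pipe wall = ln(16.7/11)/(2π×117×1) = 5.679×10^-4 K/W
R_cellular glass = ln(38.7/16.7)/(2π×0.0498×1) = 2.686 K/W
R_multilayer super-insulation = ln(88.7/38.7)/(2π×0.00148×1) = 89.19 K/W
R_total = 91.89 K/W
Q = ΔT/R_total = 213/91.89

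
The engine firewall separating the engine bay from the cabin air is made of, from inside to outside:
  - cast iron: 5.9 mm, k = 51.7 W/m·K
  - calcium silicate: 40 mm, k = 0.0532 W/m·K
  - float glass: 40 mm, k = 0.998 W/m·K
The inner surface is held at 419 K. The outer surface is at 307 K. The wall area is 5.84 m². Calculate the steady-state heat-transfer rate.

Treating each layer as a thermal resistance in series:
R_cast iron = L/(kA) = 0.0059/(51.7×5.84) = 1.954×10^-5 K/W
R_calcium silicate = L/(kA) = 0.04/(0.0532×5.84) = 0.1287 K/W
R_float glass = L/(kA) = 0.04/(0.998×5.84) = 0.006863 K/W
R_total = 0.1356 K/W
Q = ΔT / R_total = 112 / 0.1356

Q ≈ 826 W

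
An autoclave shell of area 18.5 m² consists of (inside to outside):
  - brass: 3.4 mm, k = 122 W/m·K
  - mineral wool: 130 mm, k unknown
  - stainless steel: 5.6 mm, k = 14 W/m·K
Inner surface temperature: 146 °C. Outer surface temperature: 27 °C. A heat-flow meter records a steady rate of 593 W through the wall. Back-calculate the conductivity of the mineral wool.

Thermal resistances in series:
R_brass = L/(kA) = 0.0034/(122×18.5) = 1.506×10^-6 K/W
R_stainless steel = L/(kA) = 0.0056/(14×18.5) = 2.162×10^-5 K/W
Sum of known resistances R_other = 2.313×10^-5 K/W
Total R = ΔT/Q = 119/593 = 0.2007 K/W
R_mineral wool = R_total − R_other = 0.2007 K/W
k = L/(R·A) = 0.13/(0.2007×18.5)

k ≈ 0.035 W/(m·K)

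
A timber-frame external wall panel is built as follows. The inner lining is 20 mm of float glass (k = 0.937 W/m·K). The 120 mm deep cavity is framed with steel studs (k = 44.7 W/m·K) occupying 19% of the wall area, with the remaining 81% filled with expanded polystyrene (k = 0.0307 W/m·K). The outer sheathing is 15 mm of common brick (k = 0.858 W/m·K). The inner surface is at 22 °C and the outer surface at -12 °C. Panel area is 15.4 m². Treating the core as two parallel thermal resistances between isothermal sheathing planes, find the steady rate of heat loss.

Q ≈ 9900 W

Sheathing layers in series; stud and cavity paths in parallel between them.
R_inner = 0.02/(0.937×15.4) = 0.001386 K/W
R_stud  = 0.12/(44.7×0.19×15.4) = 9.175×10^-4 K/W
R_cav   = 0.12/(0.0307×0.81×15.4) = 0.3134 K/W
1/R_core = 1/R_stud + 1/R_cav → R_core = 9.148×10^-4 K/W
R_outer = 0.015/(0.858×15.4) = 0.001135 K/W
R_total = 0.003436 K/W
Q = ΔT/R_total = 34/0.003436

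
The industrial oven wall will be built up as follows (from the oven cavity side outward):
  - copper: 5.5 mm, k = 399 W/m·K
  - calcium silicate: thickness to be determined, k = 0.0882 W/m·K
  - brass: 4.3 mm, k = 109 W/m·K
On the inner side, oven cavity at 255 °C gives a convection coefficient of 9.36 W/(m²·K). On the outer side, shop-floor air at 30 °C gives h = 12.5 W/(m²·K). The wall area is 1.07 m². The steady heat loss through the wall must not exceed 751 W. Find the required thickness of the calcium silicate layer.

Using the resistance-network approach (series):
R_inner film = 1/(h_i·A) = 1/(9.36×1.07) = 0.09985 K/W
R_copper = L/(kA) = 0.0055/(399×1.07) = 1.288×10^-5 K/W
R_brass = L/(kA) = 0.0043/(109×1.07) = 3.687×10^-5 K/W
R_outer film = 1/(h_o·A) = 1/(12.5×1.07) = 0.07477 K/W
Sum of the known resistances R_other = 0.1747 K/W
Required total resistance R_tot = ΔT/Q_allow = 225/751 = 0.2996 K/W
R_calcium silicate = R_tot − R_other = 0.1249 K/W
L = R·k·A = 0.1249×0.0882×1.07

L ≈ 11.8 mm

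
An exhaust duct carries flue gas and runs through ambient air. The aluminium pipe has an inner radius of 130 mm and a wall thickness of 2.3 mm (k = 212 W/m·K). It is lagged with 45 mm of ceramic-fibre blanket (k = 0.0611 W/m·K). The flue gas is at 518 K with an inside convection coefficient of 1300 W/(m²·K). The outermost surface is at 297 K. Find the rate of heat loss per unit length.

q′ ≈ 289 W/m

Per-layer cylindrical resistances, series-summed:
R_inner film = 1/(h_i·2πr₁L) = 1/(1300×2π×0.13×1) = 9.417×10^-4 K/W
R_aluminium pipe wall = ln(132.3/130)/(2π×212×1) = 1.317×10^-5 K/W
R_ceramic-fibre blanket = ln(177.3/132.3)/(2π×0.0611×1) = 0.7626 K/W
R_total = 0.7636 K/W
Q = ΔT/R_total = 221/0.7636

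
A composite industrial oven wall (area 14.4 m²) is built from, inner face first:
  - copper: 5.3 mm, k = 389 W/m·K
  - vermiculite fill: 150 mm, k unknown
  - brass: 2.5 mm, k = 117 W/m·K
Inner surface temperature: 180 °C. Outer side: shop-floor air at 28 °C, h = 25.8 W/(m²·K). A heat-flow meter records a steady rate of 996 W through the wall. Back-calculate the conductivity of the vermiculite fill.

k ≈ 0.0695 W/(m·K)

Series thermal resistances:
R_copper = L/(kA) = 0.0053/(389×14.4) = 9.462×10^-7 K/W
R_brass = L/(kA) = 0.0025/(117×14.4) = 1.484×10^-6 K/W
R_outer film = 1/(h_o·A) = 1/(25.8×14.4) = 0.002692 K/W
Sum of known resistances R_other = 0.002694 K/W
Total R = ΔT/Q = 152/996 = 0.1526 K/W
R_vermiculite fill = R_total − R_other = 0.1499 K/W
k = L/(R·A) = 0.15/(0.1499×14.4)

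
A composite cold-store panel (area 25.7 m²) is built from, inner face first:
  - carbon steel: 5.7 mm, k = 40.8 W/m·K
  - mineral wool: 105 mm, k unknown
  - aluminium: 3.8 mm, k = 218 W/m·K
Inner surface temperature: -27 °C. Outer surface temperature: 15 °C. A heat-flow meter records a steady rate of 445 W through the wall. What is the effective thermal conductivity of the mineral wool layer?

Thermal resistances in series:
R_carbon steel = L/(kA) = 0.0057/(40.8×25.7) = 5.436×10^-6 K/W
R_aluminium = L/(kA) = 0.0038/(218×25.7) = 6.783×10^-7 K/W
Sum of known resistances R_other = 6.114×10^-6 K/W
Total R = ΔT/Q = 42/445 = 0.09438 K/W
R_mineral wool = R_total − R_other = 0.09438 K/W
k = L/(R·A) = 0.105/(0.09438×25.7)

k ≈ 0.0433 W/(m·K)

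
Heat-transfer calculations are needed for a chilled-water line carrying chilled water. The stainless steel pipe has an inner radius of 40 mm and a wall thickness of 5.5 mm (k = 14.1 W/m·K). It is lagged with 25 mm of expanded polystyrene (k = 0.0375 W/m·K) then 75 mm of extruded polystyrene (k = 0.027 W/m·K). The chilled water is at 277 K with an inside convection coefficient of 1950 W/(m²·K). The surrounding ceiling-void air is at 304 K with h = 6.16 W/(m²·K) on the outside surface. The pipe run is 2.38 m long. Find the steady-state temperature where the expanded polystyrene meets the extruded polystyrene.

T ≈ 285 K

Radial resistances (cylindrical: R_cond = ln(r_o/r_i)/(2πkL), R_conv = 1/(h·2πrL)):
R_inner film = 1/(h_i·2πr₁L) = 1/(1950×2π×0.04×2.38) = 8.573×10^-4 K/W
R_stainless steel pipe wall = ln(45.5/40)/(2π×14.1×2.38) = 6.11×10^-4 K/W
R_expanded polystyrene = ln(70.5/45.5)/(2π×0.0375×2.38) = 0.7809 K/W
R_extruded polystyrene = ln(145.5/70.5)/(2π×0.027×2.38) = 1.795 K/W
R_outer film = 1/(h_o·2πr_oL) = 1/(6.16×2π×0.1455×2.38) = 0.07461 K/W
R_total = 2.652 K/W
Q = ΔT/R_total = 27/2.652
Q = 10.2 W
T_interface = T_inner + Q·ΣR(inner→interface) = 277 + 10.2×0.7824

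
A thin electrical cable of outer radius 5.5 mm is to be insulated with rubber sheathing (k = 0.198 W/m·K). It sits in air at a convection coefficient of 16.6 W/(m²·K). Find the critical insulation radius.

r_cr ≈ 11.9 mm

For a cylinder r_cr = k/h = 0.198/16.6
r_cr = 11.9 mm; since the bare radius (5.5 mm) is below r_cr, adding a thin layer of insulation will *increase* heat loss.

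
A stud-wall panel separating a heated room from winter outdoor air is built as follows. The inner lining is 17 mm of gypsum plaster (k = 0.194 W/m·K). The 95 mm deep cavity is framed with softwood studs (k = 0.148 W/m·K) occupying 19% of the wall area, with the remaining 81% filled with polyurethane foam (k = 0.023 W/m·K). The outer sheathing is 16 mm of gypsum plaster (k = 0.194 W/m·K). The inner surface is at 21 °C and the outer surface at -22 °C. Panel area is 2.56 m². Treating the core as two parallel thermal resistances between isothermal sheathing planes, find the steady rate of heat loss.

Q ≈ 50 W

Sheathing layers in series; stud and cavity paths in parallel between them.
R_inner = 0.017/(0.194×2.56) = 0.03423 K/W
R_stud  = 0.095/(0.148×0.19×2.56) = 1.32 K/W
R_cav   = 0.095/(0.023×0.81×2.56) = 1.992 K/W
1/R_core = 1/R_stud + 1/R_cav → R_core = 0.7938 K/W
R_outer = 0.016/(0.194×2.56) = 0.03222 K/W
R_total = 0.8602 K/W
Q = ΔT/R_total = 43/0.8602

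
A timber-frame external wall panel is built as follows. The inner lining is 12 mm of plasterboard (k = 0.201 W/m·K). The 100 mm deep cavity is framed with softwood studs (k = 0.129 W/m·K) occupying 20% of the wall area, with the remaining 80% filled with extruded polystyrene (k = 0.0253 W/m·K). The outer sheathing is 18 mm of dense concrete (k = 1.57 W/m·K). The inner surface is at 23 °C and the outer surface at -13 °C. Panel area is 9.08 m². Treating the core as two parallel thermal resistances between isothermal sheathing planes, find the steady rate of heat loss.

Sheathing layers in series; stud and cavity paths in parallel between them.
R_inner = 0.012/(0.201×9.08) = 0.006575 K/W
R_stud  = 0.1/(0.129×0.2×9.08) = 0.4269 K/W
R_cav   = 0.1/(0.0253×0.8×9.08) = 0.5441 K/W
1/R_core = 1/R_stud + 1/R_cav → R_core = 0.2392 K/W
R_outer = 0.018/(1.57×9.08) = 0.001263 K/W
R_total = 0.247 K/W
Q = ΔT/R_total = 36/0.247

Q ≈ 146 W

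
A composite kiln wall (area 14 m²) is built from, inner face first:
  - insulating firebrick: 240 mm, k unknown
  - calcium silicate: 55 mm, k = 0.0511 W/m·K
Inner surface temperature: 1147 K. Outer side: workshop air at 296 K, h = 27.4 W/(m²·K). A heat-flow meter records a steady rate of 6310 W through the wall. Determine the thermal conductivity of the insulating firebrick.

k ≈ 0.31 W/(m·K)

Model the wall as resistances in series:
R_calcium silicate = L/(kA) = 0.055/(0.0511×14) = 0.07688 K/W
R_outer film = 1/(h_o·A) = 1/(27.4×14) = 0.002607 K/W
Sum of known resistances R_other = 0.07949 K/W
Total R = ΔT/Q = 851/6310 = 0.1349 K/W
R_insulating firebrick = R_total − R_other = 0.05538 K/W
k = L/(R·A) = 0.24/(0.05538×14)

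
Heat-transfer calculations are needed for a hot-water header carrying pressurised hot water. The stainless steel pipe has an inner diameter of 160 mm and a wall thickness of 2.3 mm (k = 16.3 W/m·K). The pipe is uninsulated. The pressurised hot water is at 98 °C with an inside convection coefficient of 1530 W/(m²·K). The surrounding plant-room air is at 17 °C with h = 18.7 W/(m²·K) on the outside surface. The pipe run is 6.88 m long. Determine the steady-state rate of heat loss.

Treating each annulus and film as a series resistance:
R_inner film = 1/(h_i·2πr₁L) = 1/(1530×2π×0.08×6.88) = 1.89×10^-4 K/W
R_stainless steel pipe wall = ln(82.3/80)/(2π×16.3×6.88) = 4.023×10^-5 K/W
R_outer film = 1/(h_o·2πr_oL) = 1/(18.7×2π×0.0823×6.88) = 0.01503 K/W
R_total = 0.01526 K/W
Q = ΔT/R_total = 81/0.01526

Q ≈ 5310 W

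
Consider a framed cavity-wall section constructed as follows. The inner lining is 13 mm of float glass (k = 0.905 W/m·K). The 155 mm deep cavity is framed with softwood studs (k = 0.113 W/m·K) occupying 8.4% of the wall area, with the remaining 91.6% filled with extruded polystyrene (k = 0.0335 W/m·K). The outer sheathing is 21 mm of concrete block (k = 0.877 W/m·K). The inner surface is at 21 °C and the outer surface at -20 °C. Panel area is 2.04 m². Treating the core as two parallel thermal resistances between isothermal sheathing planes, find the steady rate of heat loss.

Sheathing layers in series; stud and cavity paths in parallel between them.
R_inner = 0.013/(0.905×2.04) = 0.007041 K/W
R_stud  = 0.155/(0.113×0.084×2.04) = 8.005 K/W
R_cav   = 0.155/(0.0335×0.916×2.04) = 2.476 K/W
1/R_core = 1/R_stud + 1/R_cav → R_core = 1.891 K/W
R_outer = 0.021/(0.877×2.04) = 0.01174 K/W
R_total = 1.91 K/W
Q = ΔT/R_total = 41/1.91

Q ≈ 21.5 W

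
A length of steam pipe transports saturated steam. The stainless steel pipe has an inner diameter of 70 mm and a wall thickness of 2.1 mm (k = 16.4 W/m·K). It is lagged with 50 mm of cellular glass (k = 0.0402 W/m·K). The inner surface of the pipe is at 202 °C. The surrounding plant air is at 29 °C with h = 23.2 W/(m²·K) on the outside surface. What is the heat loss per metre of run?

Per-layer cylindrical resistances, series-summed:
R_stainless steel pipe wall = ln(37.1/35)/(2π×16.4×1) = 5.655×10^-4 K/W
R_cellular glass = ln(87.1/37.1)/(2π×0.0402×1) = 3.379 K/W
R_outer film = 1/(h_o·2πr_oL) = 1/(23.2×2π×0.0871×1) = 0.07876 K/W
R_total = 3.458 K/W
Q = ΔT/R_total = 173/3.458

q′ ≈ 50 W/m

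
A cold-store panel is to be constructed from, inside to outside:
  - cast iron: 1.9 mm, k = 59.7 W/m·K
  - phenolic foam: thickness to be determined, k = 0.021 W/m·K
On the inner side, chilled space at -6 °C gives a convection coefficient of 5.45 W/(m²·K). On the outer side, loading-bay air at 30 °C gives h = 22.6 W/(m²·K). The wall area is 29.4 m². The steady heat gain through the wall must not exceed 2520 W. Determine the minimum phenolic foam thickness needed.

Using the resistance-network approach (series):
R_inner film = 1/(h_i·A) = 1/(5.45×29.4) = 0.006241 K/W
R_cast iron = L/(kA) = 0.0019/(59.7×29.4) = 1.083×10^-6 K/W
R_outer film = 1/(h_o·A) = 1/(22.6×29.4) = 0.001505 K/W
Sum of the known resistances R_other = 0.007747 K/W
Required total resistance R_tot = ΔT/Q_allow = 36/2520 = 0.01429 K/W
R_phenolic foam = R_tot − R_other = 0.006539 K/W
L = R·k·A = 0.006539×0.021×29.4

L ≈ 4.04 mm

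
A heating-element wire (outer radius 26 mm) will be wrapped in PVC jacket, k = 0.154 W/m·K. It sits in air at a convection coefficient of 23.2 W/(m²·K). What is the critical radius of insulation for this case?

r_cr ≈ 6.64 mm

For a cylinder r_cr = k/h = 0.154/23.2
r_cr = 6.64 mm; since the bare radius (26 mm) is above r_cr, any added insulation will reduce heat loss.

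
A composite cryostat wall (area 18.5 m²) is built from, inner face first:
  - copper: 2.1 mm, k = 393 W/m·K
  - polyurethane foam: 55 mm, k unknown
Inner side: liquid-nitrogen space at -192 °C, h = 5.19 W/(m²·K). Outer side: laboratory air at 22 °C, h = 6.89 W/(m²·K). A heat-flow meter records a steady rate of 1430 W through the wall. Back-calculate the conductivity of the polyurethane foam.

k ≈ 0.0226 W/(m·K)

Model the wall as resistances in series:
R_inner film = 1/(h_i·A) = 1/(5.19×18.5) = 0.01042 K/W
R_copper = L/(kA) = 0.0021/(393×18.5) = 2.888×10^-7 K/W
R_outer film = 1/(h_o·A) = 1/(6.89×18.5) = 0.007845 K/W
Sum of known resistances R_other = 0.01826 K/W
Total R = ΔT/Q = 214/1430 = 0.1497 K/W
R_polyurethane foam = R_total − R_other = 0.1314 K/W
k = L/(R·A) = 0.055/(0.1314×18.5)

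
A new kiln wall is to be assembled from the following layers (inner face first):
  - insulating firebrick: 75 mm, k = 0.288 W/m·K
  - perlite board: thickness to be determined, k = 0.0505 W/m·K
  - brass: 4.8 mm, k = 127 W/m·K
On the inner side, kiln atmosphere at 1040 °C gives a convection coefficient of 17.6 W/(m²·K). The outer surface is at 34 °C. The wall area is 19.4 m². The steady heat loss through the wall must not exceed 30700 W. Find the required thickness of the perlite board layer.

Using the resistance-network approach (series):
R_inner film = 1/(h_i·A) = 1/(17.6×19.4) = 0.002929 K/W
R_insulating firebrick = L/(kA) = 0.075/(0.288×19.4) = 0.01342 K/W
R_brass = L/(kA) = 0.0048/(127×19.4) = 1.948×10^-6 K/W
Sum of the known resistances R_other = 0.01635 K/W
Required total resistance R_tot = ΔT/Q_allow = 1006/30700 = 0.03277 K/W
R_perlite board = R_tot − R_other = 0.01641 K/W
L = R·k·A = 0.01641×0.0505×19.4

L ≈ 16.1 mm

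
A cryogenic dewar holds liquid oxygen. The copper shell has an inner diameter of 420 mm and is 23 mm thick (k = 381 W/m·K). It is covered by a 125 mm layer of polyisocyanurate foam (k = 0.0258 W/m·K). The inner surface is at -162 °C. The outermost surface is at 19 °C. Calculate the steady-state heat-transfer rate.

Q ≈ 39.2 W

Each spherical layer contributes R = (1/r_i − 1/r_o)/(4πk):
R_copper shell = (1/0.21 − 1/0.233)/(4π×381) = 9.818×10^-5 K/W
R_polyisocyanurate foam = (1/0.233 − 1/0.358)/(4π×0.0258) = 4.622 K/W
R_total = 4.622 K/W
Q = ΔT/R_total = 181/4.622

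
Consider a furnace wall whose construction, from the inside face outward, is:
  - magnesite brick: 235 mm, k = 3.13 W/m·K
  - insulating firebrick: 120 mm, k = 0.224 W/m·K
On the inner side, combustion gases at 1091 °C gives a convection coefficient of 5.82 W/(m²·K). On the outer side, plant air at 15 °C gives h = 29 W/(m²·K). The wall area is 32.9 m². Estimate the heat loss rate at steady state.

Using the resistance-network approach (series):
R_inner film = 1/(h_i·A) = 1/(5.82×32.9) = 0.005223 K/W
R_magnesite brick = L/(kA) = 0.235/(3.13×32.9) = 0.002282 K/W
R_insulating firebrick = L/(kA) = 0.12/(0.224×32.9) = 0.01628 K/W
R_outer film = 1/(h_o·A) = 1/(29×32.9) = 0.001048 K/W
R_total = 0.02484 K/W
Q = ΔT / R_total = 1076 / 0.02484

Q ≈ 43300 W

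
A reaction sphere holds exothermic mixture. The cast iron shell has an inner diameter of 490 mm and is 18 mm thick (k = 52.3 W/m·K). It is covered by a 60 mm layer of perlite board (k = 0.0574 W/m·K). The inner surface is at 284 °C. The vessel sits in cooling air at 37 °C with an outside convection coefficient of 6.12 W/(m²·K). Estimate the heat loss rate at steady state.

Q ≈ 224 W

Spherical conduction: R = (1/r_in − 1/r_out)/(4πk) per layer; series-sum.
R_cast iron shell = (1/0.245 − 1/0.263)/(4π×52.3) = 4.25×10^-4 K/W
R_perlite board = (1/0.263 − 1/0.323)/(4π×0.0574) = 0.9792 K/W
R_outer film = 1/(h·4πr_o²) = 1/(6.12×4π×0.323²) = 0.1246 K/W
R_total = 1.104 K/W
Q = ΔT/R_total = 247/1.104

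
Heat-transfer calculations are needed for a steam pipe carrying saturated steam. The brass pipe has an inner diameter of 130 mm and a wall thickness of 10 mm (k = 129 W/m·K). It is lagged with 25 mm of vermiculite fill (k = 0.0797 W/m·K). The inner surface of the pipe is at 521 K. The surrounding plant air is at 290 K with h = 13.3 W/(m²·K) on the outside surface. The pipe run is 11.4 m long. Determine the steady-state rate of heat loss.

Treating each annulus and film as a series resistance:
R_brass pipe wall = ln(75/65)/(2π×129×11.4) = 1.549×10^-5 K/W
R_vermiculite fill = ln(100/75)/(2π×0.0797×11.4) = 0.05039 K/W
R_outer film = 1/(h_o·2πr_oL) = 1/(13.3×2π×0.1×11.4) = 0.0105 K/W
R_total = 0.06091 K/W
Q = ΔT/R_total = 231/0.06091

Q ≈ 3790 W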